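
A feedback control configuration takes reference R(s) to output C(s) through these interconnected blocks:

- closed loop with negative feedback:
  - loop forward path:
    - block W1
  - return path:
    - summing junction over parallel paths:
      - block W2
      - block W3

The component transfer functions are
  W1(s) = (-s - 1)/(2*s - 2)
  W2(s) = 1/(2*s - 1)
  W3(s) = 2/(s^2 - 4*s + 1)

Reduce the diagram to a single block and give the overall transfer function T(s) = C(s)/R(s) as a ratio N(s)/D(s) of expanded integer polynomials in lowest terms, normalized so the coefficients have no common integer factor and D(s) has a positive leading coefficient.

Answer: (-2*s^4 + 7*s^3 + 3*s^2 - 5*s + 1)/(4*s^4 - 23*s^3 + 29*s^2 - 13*s + 3)

Working:
Step 1. parallel reduction of W2, W3 gives (s^2 - 1)/(2*s^3 - 9*s^2 + 6*s - 1)
Step 2. close the feedback loop around W1, (W2+W3), which is the overall transfer function T(s) = C(s)/R(s) in lowest terms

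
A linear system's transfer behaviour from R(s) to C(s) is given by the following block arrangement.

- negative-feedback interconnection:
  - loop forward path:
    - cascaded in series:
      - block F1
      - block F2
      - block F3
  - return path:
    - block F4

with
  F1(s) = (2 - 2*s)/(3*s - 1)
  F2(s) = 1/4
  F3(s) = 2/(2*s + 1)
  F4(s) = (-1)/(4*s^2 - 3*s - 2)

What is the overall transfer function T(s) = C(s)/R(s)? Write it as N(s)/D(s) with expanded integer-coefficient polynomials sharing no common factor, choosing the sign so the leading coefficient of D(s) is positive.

Answer: (-4*s^3 + 7*s^2 - s - 2)/(24*s^4 - 14*s^3 - 19*s^2 + 2*s + 1)

Working:
Step 1: series reduction of F1, F2, F3 -> (1 - s)/(6*s^2 + s - 1)
Step 2: collapse the loop ((F1*F2*F3) forward, F4 return), which is the overall transfer function T(s) = C(s)/R(s) in lowest terms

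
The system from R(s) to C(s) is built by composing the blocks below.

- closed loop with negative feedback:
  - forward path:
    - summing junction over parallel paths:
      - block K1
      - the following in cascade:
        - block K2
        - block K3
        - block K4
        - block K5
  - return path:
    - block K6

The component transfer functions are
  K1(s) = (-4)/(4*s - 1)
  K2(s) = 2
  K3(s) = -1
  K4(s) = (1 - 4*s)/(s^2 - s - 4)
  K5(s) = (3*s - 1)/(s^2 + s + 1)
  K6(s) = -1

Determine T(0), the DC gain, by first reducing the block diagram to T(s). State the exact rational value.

1. multiply K2, K3, K4, K5 (series) gives (24*s^2 - 14*s + 2)/(s^4 - 4*s^2 - 5*s - 4)
2. reduce the parallel group K1, (K2*K3*K4*K5) gives (-4*s^4 + 96*s^3 - 64*s^2 + 42*s + 14)/(4*s^5 - s^4 - 16*s^3 - 16*s^2 - 11*s + 4)
3. reduce the feedback loop with forward (K1+(K2*K3*K4*K5)) and return K6 gives (-4*s^4 + 96*s^3 - 64*s^2 + 42*s + 14)/(4*s^5 + 3*s^4 - 112*s^3 + 48*s^2 - 53*s - 10)
Evaluating the step-3 result (the overall T(s)) at s = 0 gives T(0) = 14/(-10) = -7/5.

Hence the answer: -7/5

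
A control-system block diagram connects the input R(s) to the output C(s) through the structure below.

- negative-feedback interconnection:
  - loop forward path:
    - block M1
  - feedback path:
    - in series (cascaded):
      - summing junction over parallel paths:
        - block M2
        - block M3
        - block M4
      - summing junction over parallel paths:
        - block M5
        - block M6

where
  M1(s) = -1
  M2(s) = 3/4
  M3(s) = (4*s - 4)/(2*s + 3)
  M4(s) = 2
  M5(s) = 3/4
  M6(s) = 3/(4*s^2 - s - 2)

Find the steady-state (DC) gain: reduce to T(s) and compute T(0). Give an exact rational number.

Answer: -16/33

Working:
[1] add M2, M3, M4 (parallel) = (38*s + 17)/(8*s + 12)
[2] reduce the parallel group M5, M6 = (12*s^2 - 3*s + 6)/(16*s^2 - 4*s - 8)
[3] cascade (M2+M3+M4), (M5+M6) = (456*s^3 + 90*s^2 + 177*s + 102)/(128*s^3 + 160*s^2 - 112*s - 96)
[4] feedback reduction of M1, ((M2+M3+M4)*(M5+M6)) = (128*s^3 + 160*s^2 - 112*s - 96)/(328*s^3 - 70*s^2 + 289*s + 198)
The step-4 result is T(s). Setting s = 0: T(0) = -96/198 = -16/33.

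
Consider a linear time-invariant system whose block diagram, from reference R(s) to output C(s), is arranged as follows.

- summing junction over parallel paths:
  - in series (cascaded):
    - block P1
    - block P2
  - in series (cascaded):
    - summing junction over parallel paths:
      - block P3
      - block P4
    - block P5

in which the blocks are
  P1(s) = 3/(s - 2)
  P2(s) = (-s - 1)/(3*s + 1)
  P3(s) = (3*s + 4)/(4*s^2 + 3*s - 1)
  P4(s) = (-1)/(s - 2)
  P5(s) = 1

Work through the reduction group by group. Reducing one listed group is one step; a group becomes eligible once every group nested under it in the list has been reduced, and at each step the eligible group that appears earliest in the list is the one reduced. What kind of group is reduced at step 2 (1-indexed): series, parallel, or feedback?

Step 1 - series reduction of P1, P2
Step 2 - reduce the parallel group P3, P4
Step 3 - series reduction of (P3+P4), P5
Step 4 - reduce the parallel group (P1*P2), ((P3+P4)*P5)
Step 2 collapses a parallel group.

Therefore the answer is parallel.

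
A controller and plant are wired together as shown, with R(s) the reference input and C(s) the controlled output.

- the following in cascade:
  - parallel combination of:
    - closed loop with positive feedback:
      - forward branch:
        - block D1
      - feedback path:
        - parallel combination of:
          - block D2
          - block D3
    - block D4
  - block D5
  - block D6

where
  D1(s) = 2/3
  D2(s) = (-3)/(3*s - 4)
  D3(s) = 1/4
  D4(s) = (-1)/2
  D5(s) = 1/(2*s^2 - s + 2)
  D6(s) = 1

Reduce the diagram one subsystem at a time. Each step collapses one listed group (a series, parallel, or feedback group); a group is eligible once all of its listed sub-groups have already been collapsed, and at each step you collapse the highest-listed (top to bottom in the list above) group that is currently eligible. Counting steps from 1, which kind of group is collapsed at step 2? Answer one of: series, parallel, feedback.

1. parallel reduction of D2, D3
2. close the feedback loop around D1, (D2+D3)
3. sum the parallel branches [D1/(1-D1*(D2+D3))], D4
4. reduce the series chain ([D1/(1-D1*(D2+D3))]+D4), D5, D6
The group at step 2 is a feedback group.

Answer: feedback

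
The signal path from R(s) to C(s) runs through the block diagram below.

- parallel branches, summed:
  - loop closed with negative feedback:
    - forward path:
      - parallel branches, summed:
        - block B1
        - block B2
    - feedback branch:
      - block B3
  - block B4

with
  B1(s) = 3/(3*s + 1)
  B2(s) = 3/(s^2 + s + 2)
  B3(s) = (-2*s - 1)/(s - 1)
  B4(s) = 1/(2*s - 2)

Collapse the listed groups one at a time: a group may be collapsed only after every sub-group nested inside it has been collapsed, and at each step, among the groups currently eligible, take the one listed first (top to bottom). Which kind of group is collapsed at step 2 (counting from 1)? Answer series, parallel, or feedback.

[1] parallel reduction of B1, B2
[2] reduce the feedback loop with forward (B1+B2) and return B3
[3] reduce the parallel group [(B1+B2)/(1+(B1+B2)*B3)], B4
So the answer for step 2 is feedback.

Answer: feedback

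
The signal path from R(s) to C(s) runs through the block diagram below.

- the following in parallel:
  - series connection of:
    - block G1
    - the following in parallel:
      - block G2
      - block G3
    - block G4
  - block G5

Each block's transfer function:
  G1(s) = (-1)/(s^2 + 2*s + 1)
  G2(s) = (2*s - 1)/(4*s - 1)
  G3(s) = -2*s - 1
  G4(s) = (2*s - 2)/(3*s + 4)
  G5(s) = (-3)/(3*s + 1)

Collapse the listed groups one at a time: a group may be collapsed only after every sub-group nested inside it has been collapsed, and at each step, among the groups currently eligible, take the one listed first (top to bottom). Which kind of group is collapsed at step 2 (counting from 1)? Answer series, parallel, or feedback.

Answer: series

Working:
Step 1: parallel reduction of G2, G3
Step 2: multiply G1, (G2+G3), G4 (series)
Step 3: parallel reduction of (G1*(G2+G3)*G4), G5
Step 2 collapses a series group.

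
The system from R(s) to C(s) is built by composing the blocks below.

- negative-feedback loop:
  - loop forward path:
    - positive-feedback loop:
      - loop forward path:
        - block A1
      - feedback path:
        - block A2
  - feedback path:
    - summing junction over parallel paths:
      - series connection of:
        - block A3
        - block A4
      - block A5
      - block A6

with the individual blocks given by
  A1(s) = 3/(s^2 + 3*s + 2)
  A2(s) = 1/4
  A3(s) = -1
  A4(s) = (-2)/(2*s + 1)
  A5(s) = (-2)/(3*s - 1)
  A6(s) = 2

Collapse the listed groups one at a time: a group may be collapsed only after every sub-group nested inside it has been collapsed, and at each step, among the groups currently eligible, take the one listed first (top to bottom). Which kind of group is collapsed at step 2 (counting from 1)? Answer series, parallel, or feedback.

Step 1: feedback reduction of A1, A2
Step 2: multiply A3, A4 (series)
Step 3: add (A3*A4), A5, A6 (parallel)
Step 4: close the feedback loop around [A1/(1-A1*A2)], ((A3*A4)+A5+A6)
So the answer for step 2 is series.

Final answer: series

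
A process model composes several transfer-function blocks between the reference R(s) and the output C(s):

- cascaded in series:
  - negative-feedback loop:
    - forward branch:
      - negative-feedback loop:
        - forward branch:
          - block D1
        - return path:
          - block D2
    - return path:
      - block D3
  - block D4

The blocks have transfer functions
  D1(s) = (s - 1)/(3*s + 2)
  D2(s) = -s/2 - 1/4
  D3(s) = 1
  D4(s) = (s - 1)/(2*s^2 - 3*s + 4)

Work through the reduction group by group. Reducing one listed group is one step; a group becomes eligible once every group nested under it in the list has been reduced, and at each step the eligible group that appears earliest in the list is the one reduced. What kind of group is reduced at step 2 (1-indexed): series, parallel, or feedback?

[1] reduce the feedback loop with forward D1 and return D2
[2] feedback reduction of [D1/(1+D1*D2)], D3
[3] reduce the series chain [[D1/(1+D1*D2)]/(1+[D1/(1+D1*D2)]*D3)], D4
So the answer for step 2 is feedback.

Final answer: feedback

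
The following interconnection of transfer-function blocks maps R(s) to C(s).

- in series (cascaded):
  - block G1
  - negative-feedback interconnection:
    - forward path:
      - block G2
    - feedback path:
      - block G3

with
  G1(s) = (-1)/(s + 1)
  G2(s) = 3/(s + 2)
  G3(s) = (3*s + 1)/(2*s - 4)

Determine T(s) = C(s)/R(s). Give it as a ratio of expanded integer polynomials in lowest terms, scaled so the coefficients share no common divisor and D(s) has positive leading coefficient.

First reduce the diagram to T(s).

(1) reduce the feedback loop with forward G2 and return G3 -> (6*s - 12)/(2*s^2 + 9*s - 5)
(2) reduce the series chain G1, [G2/(1+G2*G3)], which is the overall transfer function T(s) = C(s)/R(s) in lowest terms

Answer: (12 - 6*s)/(2*s^3 + 11*s^2 + 4*s - 5)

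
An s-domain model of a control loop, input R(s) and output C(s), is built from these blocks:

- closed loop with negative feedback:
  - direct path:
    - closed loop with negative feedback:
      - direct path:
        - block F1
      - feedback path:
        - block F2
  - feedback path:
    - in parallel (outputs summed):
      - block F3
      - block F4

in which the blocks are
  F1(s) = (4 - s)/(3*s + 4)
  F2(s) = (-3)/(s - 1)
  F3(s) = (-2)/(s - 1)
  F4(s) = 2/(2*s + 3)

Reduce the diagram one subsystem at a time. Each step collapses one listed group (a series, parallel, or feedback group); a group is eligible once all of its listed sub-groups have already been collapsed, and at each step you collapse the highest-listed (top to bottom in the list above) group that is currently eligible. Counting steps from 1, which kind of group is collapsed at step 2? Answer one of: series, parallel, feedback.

Answer: parallel

Working:
[1] close the feedback loop around F1, F2
[2] combine F3, F4 in parallel
[3] apply the feedback formula to [F1/(1+F1*F2)], (F3+F4)
At step 2 the group reduced is parallel.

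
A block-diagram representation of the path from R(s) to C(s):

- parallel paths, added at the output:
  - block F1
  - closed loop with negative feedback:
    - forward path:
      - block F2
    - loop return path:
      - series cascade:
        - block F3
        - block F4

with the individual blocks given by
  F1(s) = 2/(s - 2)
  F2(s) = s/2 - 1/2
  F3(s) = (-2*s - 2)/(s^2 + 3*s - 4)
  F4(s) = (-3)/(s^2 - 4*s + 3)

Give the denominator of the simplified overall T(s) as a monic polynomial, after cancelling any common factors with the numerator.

Reducing step by step:

[1] combine F3, F4 in series gives (6*s + 6)/(s^4 - s^3 - 13*s^2 + 25*s - 12)
[2] close the feedback loop around F2, (F3*F4) gives (s^4 - s^3 - 13*s^2 + 25*s - 12)/(2*s^3 - 20*s + 30)
[3] add F1, [F2/(1+F2*(F3*F4))] (parallel) gives (s^5 - 3*s^4 - 7*s^3 + 51*s^2 - 102*s + 84)/(2*s^4 - 4*s^3 - 20*s^2 + 70*s - 60)
No further cancellation is possible in the step-3 result, so that is T(s). Its denominator becomes monic after dividing by the leading coefficient 2.

Answer: s^4 - 2*s^3 - 10*s^2 + 35*s - 30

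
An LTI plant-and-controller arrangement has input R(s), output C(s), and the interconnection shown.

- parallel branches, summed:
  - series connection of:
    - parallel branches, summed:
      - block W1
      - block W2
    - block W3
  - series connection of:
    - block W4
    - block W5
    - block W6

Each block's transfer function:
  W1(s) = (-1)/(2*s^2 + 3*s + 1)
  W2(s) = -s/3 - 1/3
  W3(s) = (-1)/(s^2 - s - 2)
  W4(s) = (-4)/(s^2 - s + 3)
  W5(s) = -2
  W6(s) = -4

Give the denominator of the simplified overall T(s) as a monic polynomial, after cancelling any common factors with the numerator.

Reducing step by step:

Step 1: parallel reduction of W1, W2 -> (-2*s^3 - 5*s^2 - 4*s - 4)/(6*s^2 + 9*s + 3)
Step 2: cascade (W1+W2), W3 -> (2*s^3 + 5*s^2 + 4*s + 4)/(6*s^4 + 3*s^3 - 18*s^2 - 21*s - 6)
Step 3: series reduction of W4, W5, W6 -> (-32)/(s^2 - s + 3)
Step 4: reduce the parallel group ((W1+W2)*W3), (W4*W5*W6) -> (2*s^5 - 189*s^4 - 91*s^3 + 591*s^2 + 680*s + 204)/(6*s^6 - 3*s^5 - 3*s^4 + 6*s^3 - 39*s^2 - 57*s - 18)
No further cancellation is possible in the step-4 result, so that is T(s). Its denominator becomes monic after dividing by the leading coefficient 6.

Answer: s^6 - s^5/2 - s^4/2 + s^3 - 13*s^2/2 - 19*s/2 - 3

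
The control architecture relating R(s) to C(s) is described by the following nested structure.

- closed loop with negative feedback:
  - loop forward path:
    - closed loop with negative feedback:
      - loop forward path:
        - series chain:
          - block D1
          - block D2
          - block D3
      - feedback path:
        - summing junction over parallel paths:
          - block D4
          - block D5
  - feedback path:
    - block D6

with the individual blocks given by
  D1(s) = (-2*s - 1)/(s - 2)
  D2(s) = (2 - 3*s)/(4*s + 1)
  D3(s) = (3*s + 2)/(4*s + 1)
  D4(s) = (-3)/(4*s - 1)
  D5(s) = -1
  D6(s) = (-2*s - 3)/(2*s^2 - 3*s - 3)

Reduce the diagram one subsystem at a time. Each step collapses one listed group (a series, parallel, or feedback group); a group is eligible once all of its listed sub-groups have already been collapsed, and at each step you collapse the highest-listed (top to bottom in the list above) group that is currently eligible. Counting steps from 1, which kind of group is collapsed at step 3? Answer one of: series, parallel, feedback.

Step 1. combine D1, D2, D3 in series
Step 2. reduce the parallel group D4, D5
Step 3. close the feedback loop around (D1*D2*D3), (D4+D5)
Step 4. close the feedback loop around [(D1*D2*D3)/(1+(D1*D2*D3)*(D4+D5))], D6
So the answer for step 3 is feedback.

Final answer: feedback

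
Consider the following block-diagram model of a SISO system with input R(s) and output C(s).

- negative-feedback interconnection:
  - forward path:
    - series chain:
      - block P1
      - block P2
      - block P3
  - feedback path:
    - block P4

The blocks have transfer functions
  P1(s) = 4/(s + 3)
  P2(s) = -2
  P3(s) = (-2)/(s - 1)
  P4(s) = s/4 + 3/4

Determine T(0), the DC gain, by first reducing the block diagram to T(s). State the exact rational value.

Answer: 16/9

Working:
[1] combine P1, P2, P3 in series: 16/(s^2 + 2*s - 3)
[2] feedback reduction of (P1*P2*P3), P4: 16/(s^2 + 6*s + 9)
The step-2 result is T(s). Setting s = 0: T(0) = 16/9.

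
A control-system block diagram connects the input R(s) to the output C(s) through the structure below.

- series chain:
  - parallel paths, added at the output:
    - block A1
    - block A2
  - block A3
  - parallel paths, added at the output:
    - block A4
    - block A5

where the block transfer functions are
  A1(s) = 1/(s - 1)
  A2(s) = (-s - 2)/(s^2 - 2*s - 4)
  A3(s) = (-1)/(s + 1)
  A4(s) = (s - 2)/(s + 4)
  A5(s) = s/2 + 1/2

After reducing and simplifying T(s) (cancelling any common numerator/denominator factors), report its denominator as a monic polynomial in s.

[1] add A1, A2 (parallel) gives (-3*s - 2)/(s^3 - 3*s^2 - 2*s + 4)
[2] combine A4, A5 in parallel gives (s^2 + 7*s)/(2*s + 8)
[3] multiply (A1+A2), A3, (A4+A5) (series) gives (3*s^3 + 23*s^2 + 14*s)/(2*s^5 + 4*s^4 - 26*s^3 - 36*s^2 + 24*s + 32)
T(s) is the step-3 result (common factors already cancelled). Leading coefficient of the denominator: 2. Divide through by 2 for the monic polynomial.

Answer: s^5 + 2*s^4 - 13*s^3 - 18*s^2 + 12*s + 16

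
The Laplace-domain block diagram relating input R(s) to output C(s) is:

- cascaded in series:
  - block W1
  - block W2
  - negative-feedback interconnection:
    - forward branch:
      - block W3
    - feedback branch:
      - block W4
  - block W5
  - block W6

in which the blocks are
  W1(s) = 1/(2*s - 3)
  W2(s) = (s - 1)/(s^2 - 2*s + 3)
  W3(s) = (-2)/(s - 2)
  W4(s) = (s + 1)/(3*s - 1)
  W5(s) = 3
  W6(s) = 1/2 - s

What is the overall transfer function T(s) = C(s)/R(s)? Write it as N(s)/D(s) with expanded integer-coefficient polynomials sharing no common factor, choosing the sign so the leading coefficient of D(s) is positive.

The answer is (6*s^3 - 11*s^2 + 6*s - 1)/(2*s^5 - 13*s^4 + 33*s^3 - 45*s^2 + 27*s).

Reasoning:
Step 1. apply the feedback formula to W3, W4, giving (2 - 6*s)/(3*s^2 - 9*s)
Step 2. multiply W1, W2, [W3/(1+W3*W4)], W5, W6 (series): this yields T(s), and no further normalization is needed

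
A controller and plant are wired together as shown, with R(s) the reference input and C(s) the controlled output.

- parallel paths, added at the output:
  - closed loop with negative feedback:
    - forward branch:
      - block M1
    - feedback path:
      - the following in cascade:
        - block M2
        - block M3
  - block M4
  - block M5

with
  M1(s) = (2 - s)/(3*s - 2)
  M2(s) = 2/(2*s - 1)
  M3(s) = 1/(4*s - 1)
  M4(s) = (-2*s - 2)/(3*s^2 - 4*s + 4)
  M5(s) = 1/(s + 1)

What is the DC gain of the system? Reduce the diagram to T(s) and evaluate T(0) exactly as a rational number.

First reduce the diagram to T(s).

(1) reduce the series chain M2, M3 = 2/(8*s^2 - 6*s + 1)
(2) collapse the loop (M1 forward, (M2*M3) return) = (-8*s^3 + 22*s^2 - 13*s + 2)/(24*s^3 - 34*s^2 + 13*s + 2)
(3) sum the parallel branches [M1/(1+M1*(M2*M3))], M4, M5 = (-24*s^6 + 98*s^5 - 287*s^4 + 320*s^3 - 84*s^2 - 42*s + 12)/(72*s^6 - 126*s^5 + 73*s^4 + 89*s^3 - 138*s^2 + 52*s + 8)
DC gain: substitute s = 0 into T(s) from step 3: T(0) = 12/8 = 3/2.

Answer: 3/2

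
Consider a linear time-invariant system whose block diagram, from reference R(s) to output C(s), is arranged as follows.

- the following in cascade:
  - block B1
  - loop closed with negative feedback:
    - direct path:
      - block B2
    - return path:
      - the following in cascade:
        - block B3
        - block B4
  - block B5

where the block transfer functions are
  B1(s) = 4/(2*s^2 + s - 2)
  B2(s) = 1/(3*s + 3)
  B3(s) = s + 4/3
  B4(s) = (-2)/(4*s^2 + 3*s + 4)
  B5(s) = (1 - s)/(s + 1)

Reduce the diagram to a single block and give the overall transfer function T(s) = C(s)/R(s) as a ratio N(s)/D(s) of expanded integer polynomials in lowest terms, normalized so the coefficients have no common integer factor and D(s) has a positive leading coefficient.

First reduce the diagram to T(s).

Step 1 - cascade B3, B4: (-6*s - 8)/(12*s^2 + 9*s + 12)
Step 2 - feedback reduction of B2, (B3*B4): (12*s^2 + 9*s + 12)/(36*s^3 + 63*s^2 + 57*s + 28)
Step 3 - reduce the series chain B1, [B2/(1+B2*(B3*B4))], B5, giving the overall T(s)

Answer: (-48*s^3 + 12*s^2 - 12*s + 48)/(72*s^6 + 234*s^5 + 267*s^4 + 92*s^3 - 99*s^2 - 142*s - 56)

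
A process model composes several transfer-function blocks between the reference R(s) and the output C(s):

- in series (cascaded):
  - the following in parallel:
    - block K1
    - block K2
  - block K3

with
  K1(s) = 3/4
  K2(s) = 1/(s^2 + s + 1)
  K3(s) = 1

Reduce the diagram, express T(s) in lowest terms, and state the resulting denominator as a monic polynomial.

Answer: s^2 + s + 1

Working:
[1] add K1, K2 (parallel) gives (3*s^2 + 3*s + 7)/(4*s^2 + 4*s + 4)
[2] combine (K1+K2), K3 in series gives (3*s^2 + 3*s + 7)/(4*s^2 + 4*s + 4)
That last expression is T(s), already simplified. Scaling its denominator by 1/4 (the reciprocal of the leading coefficient) yields the monic denominator.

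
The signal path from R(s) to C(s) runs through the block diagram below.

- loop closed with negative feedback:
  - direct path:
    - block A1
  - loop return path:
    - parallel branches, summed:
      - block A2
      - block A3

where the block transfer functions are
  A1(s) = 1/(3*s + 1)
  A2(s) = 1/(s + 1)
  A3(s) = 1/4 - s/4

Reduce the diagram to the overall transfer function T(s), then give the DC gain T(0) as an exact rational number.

Step 1 - parallel reduction of A2, A3 gives (5 - s^2)/(4*s + 4)
Step 2 - apply the feedback formula to A1, (A2+A3) gives (4*s + 4)/(11*s^2 + 16*s + 9)
Evaluating the step-2 result (the overall T(s)) at s = 0 gives T(0) = 4/9.

Hence the answer: 4/9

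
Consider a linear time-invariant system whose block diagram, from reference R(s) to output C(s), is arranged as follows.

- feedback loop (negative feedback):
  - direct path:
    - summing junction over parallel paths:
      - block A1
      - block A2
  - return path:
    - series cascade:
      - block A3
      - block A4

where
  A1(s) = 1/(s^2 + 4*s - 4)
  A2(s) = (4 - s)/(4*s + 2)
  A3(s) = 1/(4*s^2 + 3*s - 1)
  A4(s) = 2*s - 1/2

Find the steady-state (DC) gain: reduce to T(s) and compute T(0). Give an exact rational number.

Step 1: sum the parallel branches A1, A2 gives (-s^3 + 24*s - 14)/(4*s^3 + 18*s^2 - 8*s - 8)
Step 2: multiply A3, A4 (series) gives 1/(2*s + 2)
Step 3: collapse the loop ((A1+A2) forward, (A3*A4) return) gives (-2*s^4 - 2*s^3 + 48*s^2 + 20*s - 28)/(8*s^4 + 43*s^3 + 20*s^2 - 8*s - 30)
Evaluating the step-3 result (the overall T(s)) at s = 0 gives T(0) = -28/(-30) = 14/15.

Therefore the answer is 14/15.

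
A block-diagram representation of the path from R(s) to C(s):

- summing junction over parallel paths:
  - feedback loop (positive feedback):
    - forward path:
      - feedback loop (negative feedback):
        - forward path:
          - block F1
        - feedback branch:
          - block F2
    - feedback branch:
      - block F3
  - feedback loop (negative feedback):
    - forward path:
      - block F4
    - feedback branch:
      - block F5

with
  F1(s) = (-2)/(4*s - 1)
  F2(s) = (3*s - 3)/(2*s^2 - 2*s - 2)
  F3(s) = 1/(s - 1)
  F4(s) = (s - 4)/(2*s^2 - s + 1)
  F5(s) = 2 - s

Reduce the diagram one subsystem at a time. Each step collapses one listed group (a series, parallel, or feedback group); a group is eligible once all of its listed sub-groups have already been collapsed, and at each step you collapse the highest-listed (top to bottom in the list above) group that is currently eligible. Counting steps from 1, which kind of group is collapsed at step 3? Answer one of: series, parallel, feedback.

1. apply the feedback formula to F1, F2
2. close the feedback loop around [F1/(1+F1*F2)], F3
3. close the feedback loop around F4, F5
4. parallel reduction of [[F1/(1+F1*F2)]/(1-[F1/(1+F1*F2)]*F3)], [F4/(1+F4*F5)]
So the answer for step 3 is feedback.

Hence the answer: feedback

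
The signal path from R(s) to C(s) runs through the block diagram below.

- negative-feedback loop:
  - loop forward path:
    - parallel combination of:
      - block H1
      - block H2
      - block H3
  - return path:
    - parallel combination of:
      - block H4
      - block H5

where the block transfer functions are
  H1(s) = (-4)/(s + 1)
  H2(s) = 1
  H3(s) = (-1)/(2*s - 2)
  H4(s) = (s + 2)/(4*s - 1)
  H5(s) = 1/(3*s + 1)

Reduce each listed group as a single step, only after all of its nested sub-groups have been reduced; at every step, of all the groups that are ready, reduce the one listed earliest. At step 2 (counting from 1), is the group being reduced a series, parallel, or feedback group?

Step 1. add H1, H2, H3 (parallel)
Step 2. combine H4, H5 in parallel
Step 3. feedback reduction of (H1+H2+H3), (H4+H5)
So the answer for step 2 is parallel.

Hence the answer: parallel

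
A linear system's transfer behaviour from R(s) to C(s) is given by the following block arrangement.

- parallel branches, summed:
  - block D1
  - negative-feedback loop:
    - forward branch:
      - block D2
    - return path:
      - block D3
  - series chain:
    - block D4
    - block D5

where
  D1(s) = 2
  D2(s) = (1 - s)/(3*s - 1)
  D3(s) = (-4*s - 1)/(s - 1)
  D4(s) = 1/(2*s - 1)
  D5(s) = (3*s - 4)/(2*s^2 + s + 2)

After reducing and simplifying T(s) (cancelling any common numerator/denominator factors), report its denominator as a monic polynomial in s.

Reducing step by step:

[1] apply the feedback formula to D2, D3 -> (1 - s)/(7*s)
[2] reduce the series chain D4, D5 -> (3*s - 4)/(4*s^3 + 3*s - 2)
[3] add D1, [D2/(1+D2*D3)], (D4*D5) (parallel) -> (52*s^4 + 4*s^3 + 60*s^2 - 51*s - 2)/(28*s^4 + 21*s^2 - 14*s)
That last expression is T(s), already simplified. Scaling its denominator by 1/28 (the reciprocal of the leading coefficient) yields the monic denominator.

Answer: s^4 + 3*s^2/4 - s/2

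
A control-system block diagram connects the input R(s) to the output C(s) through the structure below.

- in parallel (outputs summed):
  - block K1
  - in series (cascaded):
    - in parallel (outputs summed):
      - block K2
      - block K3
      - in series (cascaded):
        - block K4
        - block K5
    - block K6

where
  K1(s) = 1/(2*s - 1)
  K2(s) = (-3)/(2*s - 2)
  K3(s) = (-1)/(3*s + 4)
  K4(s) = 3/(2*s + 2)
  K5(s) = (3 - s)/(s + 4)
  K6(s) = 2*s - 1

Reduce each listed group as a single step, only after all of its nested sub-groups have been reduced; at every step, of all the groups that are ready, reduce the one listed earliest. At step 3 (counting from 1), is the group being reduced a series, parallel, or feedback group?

(1) series reduction of K4, K5
(2) add K2, K3, (K4*K5) (parallel)
(3) combine (K2+K3+(K4*K5)), K6 in series
(4) sum the parallel branches K1, ((K2+K3+(K4*K5))*K6)
The group at step 3 is a series group.

Answer: series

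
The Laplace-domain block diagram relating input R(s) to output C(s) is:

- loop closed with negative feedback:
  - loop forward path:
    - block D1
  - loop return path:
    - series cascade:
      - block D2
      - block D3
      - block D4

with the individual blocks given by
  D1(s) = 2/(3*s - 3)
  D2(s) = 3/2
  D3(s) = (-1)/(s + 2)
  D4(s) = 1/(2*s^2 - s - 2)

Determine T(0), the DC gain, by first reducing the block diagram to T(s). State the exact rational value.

First reduce the diagram to T(s).

(1) cascade D2, D3, D4 -> (-3)/(4*s^3 + 6*s^2 - 8*s - 8)
(2) collapse the loop (D1 forward, (D2*D3*D4) return) -> (4*s^3 + 6*s^2 - 8*s - 8)/(6*s^4 + 3*s^3 - 21*s^2 + 9)
The step-2 result is T(s). Setting s = 0: T(0) = -8/9.

Answer: -8/9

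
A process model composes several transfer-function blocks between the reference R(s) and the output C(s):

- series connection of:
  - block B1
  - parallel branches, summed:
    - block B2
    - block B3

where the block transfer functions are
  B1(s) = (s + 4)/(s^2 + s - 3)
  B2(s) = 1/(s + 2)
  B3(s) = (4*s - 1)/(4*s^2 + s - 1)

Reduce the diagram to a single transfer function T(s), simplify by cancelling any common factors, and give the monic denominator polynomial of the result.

(1) combine B2, B3 in parallel; result (8*s^2 + 8*s - 3)/(4*s^3 + 9*s^2 + s - 2)
(2) combine B1, (B2+B3) in series; result (8*s^3 + 40*s^2 + 29*s - 12)/(4*s^5 + 13*s^4 - 2*s^3 - 28*s^2 - 5*s + 6)
The result of step 2 is T(s) in lowest terms. Its denominator has leading coefficient 4; dividing the denominator through by 4 makes it monic.

Hence the answer: s^5 + 13*s^4/4 - s^3/2 - 7*s^2 - 5*s/4 + 3/2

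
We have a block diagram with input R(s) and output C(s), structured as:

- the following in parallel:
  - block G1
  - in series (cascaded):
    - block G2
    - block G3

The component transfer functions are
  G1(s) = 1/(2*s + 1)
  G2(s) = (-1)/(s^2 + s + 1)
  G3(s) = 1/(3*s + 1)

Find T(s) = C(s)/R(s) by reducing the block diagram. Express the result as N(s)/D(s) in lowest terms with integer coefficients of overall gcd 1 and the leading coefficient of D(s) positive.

(1) reduce the series chain G2, G3; result (-1)/(3*s^3 + 4*s^2 + 4*s + 1)
(2) reduce the parallel group G1, (G2*G3), giving the overall T(s)

Answer: (3*s^3 + 4*s^2 + 2*s)/(6*s^4 + 11*s^3 + 12*s^2 + 6*s + 1)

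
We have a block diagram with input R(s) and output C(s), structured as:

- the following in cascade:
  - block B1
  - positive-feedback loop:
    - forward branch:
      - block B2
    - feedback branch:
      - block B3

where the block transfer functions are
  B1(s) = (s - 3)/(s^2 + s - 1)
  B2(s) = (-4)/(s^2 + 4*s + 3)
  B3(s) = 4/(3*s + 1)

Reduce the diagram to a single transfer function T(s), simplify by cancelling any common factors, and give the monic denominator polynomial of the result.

1. close the feedback loop around B2, B3 = (-12*s - 4)/(3*s^3 + 13*s^2 + 13*s + 19)
2. combine B1, [B2/(1-B2*B3)] in series = (-12*s^2 + 32*s + 12)/(3*s^5 + 16*s^4 + 23*s^3 + 19*s^2 + 6*s - 19)
That last expression is T(s), already simplified. Scaling its denominator by 1/3 (the reciprocal of the leading coefficient) yields the monic denominator.

Final answer: s^5 + 16*s^4/3 + 23*s^3/3 + 19*s^2/3 + 2*s - 19/3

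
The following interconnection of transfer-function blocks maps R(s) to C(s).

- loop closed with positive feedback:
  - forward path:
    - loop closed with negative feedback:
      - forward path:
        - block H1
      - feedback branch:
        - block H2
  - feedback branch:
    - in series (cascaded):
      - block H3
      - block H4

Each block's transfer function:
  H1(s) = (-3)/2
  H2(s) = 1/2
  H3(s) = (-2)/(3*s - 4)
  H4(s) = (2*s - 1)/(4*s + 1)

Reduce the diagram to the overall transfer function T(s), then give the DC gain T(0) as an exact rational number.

Reducing step by step:

(1) collapse the loop (H1 forward, H2 return) -> -6
(2) reduce the series chain H3, H4 -> (2 - 4*s)/(12*s^2 - 13*s - 4)
(3) collapse the loop ([H1/(1+H1*H2)] forward, (H3*H4) return) -> (-72*s^2 + 78*s + 24)/(12*s^2 - 37*s + 8)
That last expression is T(s); at s = 0 only the constant terms survive, so T(0) = 24/8 = 3.

Answer: 3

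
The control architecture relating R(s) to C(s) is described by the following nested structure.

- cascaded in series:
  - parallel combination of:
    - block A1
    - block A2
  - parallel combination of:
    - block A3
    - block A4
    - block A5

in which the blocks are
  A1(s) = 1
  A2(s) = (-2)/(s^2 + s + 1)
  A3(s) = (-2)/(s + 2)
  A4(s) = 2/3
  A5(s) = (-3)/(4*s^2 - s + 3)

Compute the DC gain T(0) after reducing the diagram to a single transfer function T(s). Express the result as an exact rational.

First reduce the diagram to T(s).

Step 1. sum the parallel branches A1, A2 -> (s^2 + s - 1)/(s^2 + s + 1)
Step 2. add A3, A4, A5 (parallel) -> (8*s^3 - 10*s^2 - s - 24)/(12*s^3 + 21*s^2 + 3*s + 18)
Step 3. cascade (A1+A2), (A3+A4+A5) -> (8*s^5 - 2*s^4 - 19*s^3 - 15*s^2 - 23*s + 24)/(12*s^5 + 33*s^4 + 36*s^3 + 42*s^2 + 21*s + 18)
The step-3 result is T(s). Setting s = 0: T(0) = 24/18 = 4/3.

Answer: 4/3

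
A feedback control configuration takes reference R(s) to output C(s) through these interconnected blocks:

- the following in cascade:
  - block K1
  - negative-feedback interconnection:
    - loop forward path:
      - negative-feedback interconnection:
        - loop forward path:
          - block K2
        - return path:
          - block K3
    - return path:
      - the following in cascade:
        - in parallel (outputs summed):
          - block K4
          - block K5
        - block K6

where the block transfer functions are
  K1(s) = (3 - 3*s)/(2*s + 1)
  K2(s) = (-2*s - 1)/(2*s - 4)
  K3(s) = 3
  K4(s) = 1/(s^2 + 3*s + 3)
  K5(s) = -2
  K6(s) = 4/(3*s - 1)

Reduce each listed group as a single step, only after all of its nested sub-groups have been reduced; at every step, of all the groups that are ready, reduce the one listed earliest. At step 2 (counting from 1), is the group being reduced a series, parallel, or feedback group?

The answer is parallel.

Reasoning:
1. collapse the loop (K2 forward, K3 return)
2. add K4, K5 (parallel)
3. combine (K4+K5), K6 in series
4. apply the feedback formula to [K2/(1+K2*K3)], ((K4+K5)*K6)
5. reduce the series chain K1, [[K2/(1+K2*K3)]/(1+[K2/(1+K2*K3)]*((K4+K5)*K6))]
Step 2 collapses a parallel group.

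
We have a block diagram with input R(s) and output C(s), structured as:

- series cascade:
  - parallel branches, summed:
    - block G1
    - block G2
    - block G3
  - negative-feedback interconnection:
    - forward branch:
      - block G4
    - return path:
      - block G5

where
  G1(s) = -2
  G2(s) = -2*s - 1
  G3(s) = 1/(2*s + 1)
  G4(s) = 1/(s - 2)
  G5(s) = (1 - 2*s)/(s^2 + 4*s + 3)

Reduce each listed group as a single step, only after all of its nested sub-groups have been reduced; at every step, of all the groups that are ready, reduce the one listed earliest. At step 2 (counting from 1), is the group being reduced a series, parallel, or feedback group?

Step 1. add G1, G2, G3 (parallel)
Step 2. collapse the loop (G4 forward, G5 return)
Step 3. series reduction of (G1+G2+G3), [G4/(1+G4*G5)]
The group at step 2 is a feedback group.

Final answer: feedback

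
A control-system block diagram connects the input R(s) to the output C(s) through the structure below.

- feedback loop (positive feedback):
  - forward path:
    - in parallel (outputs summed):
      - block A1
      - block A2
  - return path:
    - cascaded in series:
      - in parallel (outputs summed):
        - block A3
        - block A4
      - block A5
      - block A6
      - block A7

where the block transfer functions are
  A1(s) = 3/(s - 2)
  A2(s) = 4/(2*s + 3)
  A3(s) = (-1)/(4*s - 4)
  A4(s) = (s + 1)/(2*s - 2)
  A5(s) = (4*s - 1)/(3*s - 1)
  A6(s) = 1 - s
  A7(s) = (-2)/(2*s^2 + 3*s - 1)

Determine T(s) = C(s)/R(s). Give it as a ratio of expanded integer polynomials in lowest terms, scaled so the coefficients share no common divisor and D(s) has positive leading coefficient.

Step 1. reduce the parallel group A1, A2, giving (10*s + 1)/(2*s^2 - s - 6)
Step 2. combine A3, A4 in parallel, giving (2*s + 1)/(4*s - 4)
Step 3. combine (A3+A4), A5, A6, A7 in series, giving (8*s^2 + 2*s - 1)/(12*s^3 + 14*s^2 - 12*s + 2)
Step 4. apply the feedback formula to (A1+A2), ((A3+A4)*A5*A6*A7); the result is T(s) itself (integer coefficients, no common factor, positive leading denominator coefficient)

Answer: (120*s^4 + 152*s^3 - 106*s^2 + 8*s + 2)/(24*s^5 + 16*s^4 - 190*s^3 - 96*s^2 + 78*s - 11)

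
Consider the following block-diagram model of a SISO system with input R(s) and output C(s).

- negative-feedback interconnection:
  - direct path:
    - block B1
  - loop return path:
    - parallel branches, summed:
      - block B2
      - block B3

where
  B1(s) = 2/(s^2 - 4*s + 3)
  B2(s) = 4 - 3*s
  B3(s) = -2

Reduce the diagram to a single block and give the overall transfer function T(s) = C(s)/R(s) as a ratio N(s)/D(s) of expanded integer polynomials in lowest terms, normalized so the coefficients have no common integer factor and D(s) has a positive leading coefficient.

Answer: 2/(s^2 - 10*s + 7)

Working:
Step 1. sum the parallel branches B2, B3 = 2 - 3*s
Step 2. close the feedback loop around B1, (B2+B3), which is the overall transfer function T(s) = C(s)/R(s) in lowest terms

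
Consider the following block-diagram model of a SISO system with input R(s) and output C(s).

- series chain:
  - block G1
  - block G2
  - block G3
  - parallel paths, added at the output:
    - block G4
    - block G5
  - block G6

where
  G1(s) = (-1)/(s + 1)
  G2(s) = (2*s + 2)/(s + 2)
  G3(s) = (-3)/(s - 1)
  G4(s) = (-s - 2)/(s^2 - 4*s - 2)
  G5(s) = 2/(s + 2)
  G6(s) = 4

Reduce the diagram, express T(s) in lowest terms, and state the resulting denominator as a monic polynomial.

First reduce the diagram to T(s).

(1) parallel reduction of G4, G5 = (s^2 - 12*s - 8)/(s^3 - 2*s^2 - 10*s - 4)
(2) series reduction of G1, G2, G3, (G4+G5), G6 = (24*s^2 - 288*s - 192)/(s^5 - s^4 - 14*s^3 - 10*s^2 + 16*s + 8)
The result of step 2 is T(s) in lowest terms. Its denominator already has leading coefficient 1, so it is monic as it stands.

Answer: s^5 - s^4 - 14*s^3 - 10*s^2 + 16*s + 8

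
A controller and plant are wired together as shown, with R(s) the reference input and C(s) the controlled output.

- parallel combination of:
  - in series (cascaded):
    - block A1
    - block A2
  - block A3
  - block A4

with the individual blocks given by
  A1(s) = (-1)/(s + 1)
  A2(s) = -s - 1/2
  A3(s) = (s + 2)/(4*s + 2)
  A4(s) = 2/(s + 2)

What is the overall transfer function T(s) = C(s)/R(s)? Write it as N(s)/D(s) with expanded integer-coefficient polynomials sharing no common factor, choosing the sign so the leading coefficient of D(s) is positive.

Answer: (5*s^3 + 25*s^2 + 29*s + 10)/(4*s^3 + 14*s^2 + 14*s + 4)

Working:
(1) combine A1, A2 in series, giving (2*s + 1)/(2*s + 2)
(2) combine (A1*A2), A3, A4 in parallel: this yields T(s), and no further normalization is needed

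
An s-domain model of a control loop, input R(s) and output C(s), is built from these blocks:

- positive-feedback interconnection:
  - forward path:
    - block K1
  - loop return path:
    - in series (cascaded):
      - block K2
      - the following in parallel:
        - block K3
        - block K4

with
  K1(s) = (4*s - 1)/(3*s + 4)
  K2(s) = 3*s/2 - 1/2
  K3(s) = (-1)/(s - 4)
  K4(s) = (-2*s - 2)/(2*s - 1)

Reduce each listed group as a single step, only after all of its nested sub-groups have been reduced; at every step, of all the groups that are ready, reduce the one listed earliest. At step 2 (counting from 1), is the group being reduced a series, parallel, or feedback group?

1. combine K3, K4 in parallel
2. reduce the series chain K2, (K3+K4)
3. apply the feedback formula to K1, (K2*(K3+K4))
Step 2 collapses a series group.

Hence the answer: series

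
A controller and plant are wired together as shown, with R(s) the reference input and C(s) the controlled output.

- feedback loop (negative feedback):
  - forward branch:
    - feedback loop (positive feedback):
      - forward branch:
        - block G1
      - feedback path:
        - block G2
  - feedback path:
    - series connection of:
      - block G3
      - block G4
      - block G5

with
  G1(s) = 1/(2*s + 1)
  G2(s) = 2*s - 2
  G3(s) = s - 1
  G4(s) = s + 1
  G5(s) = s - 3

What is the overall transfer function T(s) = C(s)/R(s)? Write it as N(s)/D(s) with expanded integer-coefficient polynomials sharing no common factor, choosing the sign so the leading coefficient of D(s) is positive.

First reduce the diagram to T(s).

Step 1 - close the feedback loop around G1, G2 = 1/3
Step 2 - multiply G3, G4, G5 (series) = s^3 - 3*s^2 - s + 3
Step 3 - reduce the feedback loop with forward [G1/(1-G1*G2)] and return (G3*G4*G5): this yields T(s), and no further normalization is needed

Answer: 1/(s^3 - 3*s^2 - s + 6)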